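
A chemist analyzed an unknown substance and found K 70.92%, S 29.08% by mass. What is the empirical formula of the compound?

K2S

Assume 100 g: 70.92 g K, 29.08 g S.
Moles — K: 70.92 / 39.10 = 1.814 mol; S: 29.08 / 32.07 = 0.9068 mol
Smallest is S at 0.9068 mol; normalising gives K 2.000, S 1.000
→ K2S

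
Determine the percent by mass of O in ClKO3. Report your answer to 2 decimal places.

Molar mass = 1(35.45) + 1(39.10) + 3(16.00) = 122.550 g/mol
Mass of O per mole = 3 × 16.00 = 48.000 g
% O = 48.000 / 122.550 × 100 = 39.17%

39.17%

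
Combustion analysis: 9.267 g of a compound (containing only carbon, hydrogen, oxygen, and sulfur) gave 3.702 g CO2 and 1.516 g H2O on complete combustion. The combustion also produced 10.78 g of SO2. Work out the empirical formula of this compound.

mol C = 3.702 / 44.01 = 0.08412; mass C = 0.08412 × 12.01 = 1.010 g
mol H = 2 × (1.516 / 18.02) = 0.1683; mass H = 0.1683 × 1.008 = 0.1696 g
mol S = 10.78 / 64.07 = 0.1683; mass S = 5.396 g
mass O = 9.267 − (6.576) = 2.691 g → mol O = 0.1682
Divide by the smallest (0.08412 mol C): C 1.000, H 2.000, O 2.000, S 2.000
→ CH2O2S2

CH2O2S2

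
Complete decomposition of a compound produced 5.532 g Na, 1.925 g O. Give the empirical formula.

Na2O

n(Na) = 5.532/22.99 = 0.2406, n(O) = 1.925/16.00 = 0.1203
Divide by the smallest (0.1203 mol O): Na 2.000, O 1.000
→ Na2O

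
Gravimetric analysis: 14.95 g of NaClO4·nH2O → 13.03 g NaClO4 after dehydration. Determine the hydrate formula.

Mass of water lost = 14.95 − 13.03 = 1.92 g → 1.92 / 18.02 = 0.1065 mol H2O
Molar mass of NaClO4 = 122.44 g/mol → mol NaClO4 = 13.03 / 122.44 = 0.1064
n = 0.1065 / 0.1064 = 1.00 ≈ 1 → NaClO4·H2O

NaClO4·H2O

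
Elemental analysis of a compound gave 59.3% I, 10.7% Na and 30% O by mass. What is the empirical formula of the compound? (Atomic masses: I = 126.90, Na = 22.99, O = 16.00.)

Assume 100 g: 59.3 g I, 10.7 g Na, 30 g O.
n(I) = 59.3/126.90 = 0.4673, n(Na) = 10.7/22.99 = 0.4654, n(O) = 30/16.00 = 1.875
Divide by the smallest (0.4654 mol Na): I 1.004, Na 1.000, O 4.029
Ratio ≈ 1:1:4, so the empirical formula is INaO4

INaO4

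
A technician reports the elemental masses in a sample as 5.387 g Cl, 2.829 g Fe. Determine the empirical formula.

Cl3Fe

Cl: 5.387 g ÷ 35.45 g/mol = 0.152 mol
Fe: 2.829 g ÷ 55.85 g/mol = 0.05065 mol
Smallest is Fe at 0.05065 mol; normalising gives Cl 3.000, Fe 1.000
→ Cl3Fe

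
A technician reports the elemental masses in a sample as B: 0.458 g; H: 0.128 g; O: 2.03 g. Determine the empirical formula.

BH3O3

Moles — B: 0.458 / 10.81 = 0.04237 mol; H: 0.128 / 1.008 = 0.127 mol; O: 2.03 / 16.00 = 0.1269 mol
Divide by the smallest (0.04237 mol B): B 1.000, H 2.997, O 2.995
Ratio ≈ 1:3:3, so the empirical formula is BH3O3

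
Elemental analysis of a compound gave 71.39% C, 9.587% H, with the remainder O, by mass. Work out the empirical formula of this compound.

C5H8O

Assume 100 g: 71.39 g C, 9.587 g H, 19.023 g O.
C: 71.39 g ÷ 12.01 g/mol = 5.944 mol
H: 9.587 g ÷ 1.008 g/mol = 9.511 mol
O: 19.023 g ÷ 16.00 g/mol = 1.189 mol
Divide by the smallest (1.189 mol O): C 5.000, H 8.000, O 1.000
≈ 5:8:1 → C5H8O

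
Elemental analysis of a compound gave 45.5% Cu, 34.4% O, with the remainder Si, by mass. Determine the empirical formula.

Assume 100 g: 45.5 g Cu, 34.4 g O, 20.1 g Si.
Moles — Cu: 45.5 / 63.55 = 0.716 mol; O: 34.4 / 16.00 = 2.15 mol; Si: 20.1 / 28.09 = 0.7156 mol
Smallest is Si at 0.7156 mol; normalising gives Cu 1.001, O 3.005, Si 1.000
≈ 1:3:1 → CuO3Si

CuO3Si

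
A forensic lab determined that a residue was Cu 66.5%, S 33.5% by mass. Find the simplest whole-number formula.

Assume 100 g: 66.5 g Cu, 33.5 g S.
Moles — Cu: 66.5 / 63.55 = 1.046 mol; S: 33.5 / 32.07 = 1.045 mol
Ratios (÷ 1.045): Cu 1.002, S 1.000
Ratio ≈ 1:1, so the empirical formula is CuS

CuS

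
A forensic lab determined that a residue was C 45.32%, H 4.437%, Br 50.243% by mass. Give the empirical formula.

C6H7Br

Assume 100 g: 45.32 g C, 4.437 g H, 50.243 g Br.
n(C) = 45.32/12.01 = 3.774, n(H) = 4.437/1.008 = 4.402, n(Br) = 50.243/79.90 = 0.6288
Divide by the smallest (0.6288 mol Br): C 6.001, H 7.000, Br 1.000
Ratio ≈ 6:7:1, so the empirical formula is C6H7Br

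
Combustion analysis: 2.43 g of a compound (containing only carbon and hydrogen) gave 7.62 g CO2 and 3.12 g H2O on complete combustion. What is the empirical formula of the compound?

mol C = 7.62 / 44.01 = 0.1731; mass C = 0.1731 × 12.01 = 2.079 g
mol H = 2 × (3.12 / 18.02) = 0.3463; mass H = 0.3463 × 1.008 = 0.3491 g
Ratios (÷ 0.1731): C 1.000, H 2.000
→ CH2

CH2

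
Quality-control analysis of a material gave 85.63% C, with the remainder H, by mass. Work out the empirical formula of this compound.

Assume 100 g: 85.63 g C, 14.37 g H.
C: 85.63 g ÷ 12.01 g/mol = 7.13 mol
H: 14.37 g ÷ 1.008 g/mol = 14.26 mol
Smallest is C at 7.13 mol; normalising gives C 1.000, H 1.999
→ CH2

CH2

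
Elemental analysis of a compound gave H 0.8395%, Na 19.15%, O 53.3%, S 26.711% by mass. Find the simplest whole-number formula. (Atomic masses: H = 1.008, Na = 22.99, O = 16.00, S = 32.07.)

Assume 100 g: 0.8395 g H, 19.15 g Na, 53.3 g O, 26.711 g S.
Moles — H: 0.8395 / 1.008 = 0.8328 mol; Na: 19.15 / 22.99 = 0.833 mol; O: 53.3 / 16.00 = 3.331 mol; S: 26.711 / 32.07 = 0.8329 mol
Divide by the smallest (0.8328 mol H): H 1.000, Na 1.000, O 4.000, S 1.000
≈ 1:1:4:1 → HNaO4S

HNaO4S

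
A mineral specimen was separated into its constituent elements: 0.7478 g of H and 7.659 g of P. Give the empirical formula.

H: 0.7478 g ÷ 1.008 g/mol = 0.7419 mol
P: 7.659 g ÷ 30.97 g/mol = 0.2473 mol
Divide by the smallest (0.2473 mol P): H 3.000, P 1.000
→ H3P

H3P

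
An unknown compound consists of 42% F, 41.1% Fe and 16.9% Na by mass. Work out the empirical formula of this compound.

Assume 100 g: 42 g F, 41.1 g Fe, 16.9 g Na.
n(F) = 42/19.00 = 2.211, n(Fe) = 41.1/55.85 = 0.7359, n(Na) = 16.9/22.99 = 0.7351
Divide by the smallest (0.7351 mol Na): F 3.007, Fe 1.001, Na 1.000
Ratio ≈ 3:1:1, so the empirical formula is F3FeNa

F3FeNa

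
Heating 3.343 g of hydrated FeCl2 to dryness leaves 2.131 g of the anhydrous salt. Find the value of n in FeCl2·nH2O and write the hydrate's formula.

Mass of water lost = 3.343 − 2.131 = 1.212 g → 1.212 / 18.02 = 0.06726 mol H2O
Molar mass of FeCl2 = 126.75 g/mol → mol FeCl2 = 2.131 / 126.75 = 0.01681
n = 0.06726 / 0.01681 = 4.00 ≈ 4 → FeCl2·4H2O

FeCl2·4H2O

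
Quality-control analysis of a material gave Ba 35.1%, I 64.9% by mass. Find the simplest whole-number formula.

BaI2

Assume 100 g: 35.1 g Ba, 64.9 g I.
Moles — Ba: 35.1 / 137.33 = 0.2556 mol; I: 64.9 / 126.90 = 0.5114 mol
Ratios (÷ 0.2556): Ba 1.000, I 2.001
Ratio ≈ 1:2, so the empirical formula is BaI2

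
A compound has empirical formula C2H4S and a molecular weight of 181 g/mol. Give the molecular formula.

C6H12S3

Empirical-formula mass = 60.12 g/mol
n = 181 / 60.12 = 3.01 ≈ 3
Molecular formula = (C2H4S)3 = C6H12S3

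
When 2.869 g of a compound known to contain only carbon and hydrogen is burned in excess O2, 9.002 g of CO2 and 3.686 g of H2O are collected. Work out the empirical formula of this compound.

CH2

mol C = 9.002 / 44.01 = 0.2045; mass C = 0.2045 × 12.01 = 2.457 g
mol H = 2 × (3.686 / 18.02) = 0.4091; mass H = 0.4091 × 1.008 = 0.4124 g
Smallest is C at 0.2045 mol; normalising gives C 1.000, H 2.000
Ratio ≈ 1:2, so the empirical formula is CH2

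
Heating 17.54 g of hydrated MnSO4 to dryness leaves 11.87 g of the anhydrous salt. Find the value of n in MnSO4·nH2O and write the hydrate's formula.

Mass of water lost = 17.54 − 11.87 = 5.67 g → 5.67 / 18.02 = 0.3147 mol H2O
Molar mass of MnSO4 = 151.01 g/mol → mol MnSO4 = 11.87 / 151.01 = 0.0786
n = 0.3147 / 0.0786 = 4.00 ≈ 4 → MnSO4·4H2O

MnSO4·4H2O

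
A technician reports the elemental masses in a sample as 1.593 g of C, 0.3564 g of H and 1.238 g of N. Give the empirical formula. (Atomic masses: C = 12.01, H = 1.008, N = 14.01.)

C3H8N2

C: 1.593 g ÷ 12.01 g/mol = 0.1326 mol
H: 0.3564 g ÷ 1.008 g/mol = 0.3536 mol
N: 1.238 g ÷ 14.01 g/mol = 0.08837 mol
Smallest is N at 0.08837 mol; normalising gives C 1.501, H 4.001, N 1.000
Scaling by 2: C 3.00, H 8.00, N 2.00 → C3H8N2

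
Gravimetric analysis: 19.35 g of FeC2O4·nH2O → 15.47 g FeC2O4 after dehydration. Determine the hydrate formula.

FeC2O4·2H2O

Mass of water lost = 19.35 − 15.47 = 3.88 g → 3.88 / 18.02 = 0.2153 mol H2O
Molar mass of FeC2O4 = 143.87 g/mol → mol FeC2O4 = 15.47 / 143.87 = 0.1075
n = 0.2153 / 0.1075 = 2.00 ≈ 2 → FeC2O4·2H2O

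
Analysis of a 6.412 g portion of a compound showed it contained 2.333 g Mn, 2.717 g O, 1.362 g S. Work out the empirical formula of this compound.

MnO4S

n(Mn) = 2.333/54.94 = 0.04246, n(O) = 2.717/16.00 = 0.1698, n(S) = 1.362/32.07 = 0.04247
Smallest is Mn at 0.04246 mol; normalising gives Mn 1.000, O 3.999, S 1.000
≈ 1:4:1 → MnO4S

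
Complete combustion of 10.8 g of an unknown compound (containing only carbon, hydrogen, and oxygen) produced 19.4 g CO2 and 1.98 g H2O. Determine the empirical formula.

mol C = 19.4 / 44.01 = 0.4408; mass C = 0.4408 × 12.01 = 5.294 g
mol H = 2 × (1.98 / 18.02) = 0.2198; mass H = 0.2198 × 1.008 = 0.2215 g
mass O = 10.8 − (5.516) = 5.284 g → mol O = 0.3303
Ratios (÷ 0.2198): C 2.006, H 1.000, O 1.503
×2: C 4.01, H 2.00, O 3.01 → C4H2O3

C4H2O3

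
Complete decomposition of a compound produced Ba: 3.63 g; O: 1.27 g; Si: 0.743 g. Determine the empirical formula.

Ba: 3.63 g ÷ 137.33 g/mol = 0.02643 mol
O: 1.27 g ÷ 16.00 g/mol = 0.07938 mol
Si: 0.743 g ÷ 28.09 g/mol = 0.02645 mol
Smallest is Ba at 0.02643 mol; normalising gives Ba 1.000, O 3.003, Si 1.001
→ BaO3Si

BaO3Si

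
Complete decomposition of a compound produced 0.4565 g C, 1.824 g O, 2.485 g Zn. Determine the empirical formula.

C: 0.4565 g ÷ 12.01 g/mol = 0.03801 mol
O: 1.824 g ÷ 16.00 g/mol = 0.114 mol
Zn: 2.485 g ÷ 65.38 g/mol = 0.03801 mol
Divide by the smallest (0.03801 mol Zn): C 1.000, O 2.999, Zn 1.000
Ratio ≈ 1:3:1, so the empirical formula is CO3Zn

CO3Zn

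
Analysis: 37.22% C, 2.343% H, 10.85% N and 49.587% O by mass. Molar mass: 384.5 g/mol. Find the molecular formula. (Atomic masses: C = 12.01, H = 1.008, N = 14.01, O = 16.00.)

Assume 100 g: 37.22 g C, 2.343 g H, 10.85 g N, 49.587 g O.
Moles — C: 37.22 / 12.01 = 3.099 mol; H: 2.343 / 1.008 = 2.324 mol; N: 10.85 / 14.01 = 0.7744 mol; O: 49.587 / 16.00 = 3.099 mol
Smallest is N at 0.7744 mol; normalising gives C 4.002, H 3.001, N 1.000, O 4.002
≈ 4:3:1:4 → C4H3NO4
Empirical-formula mass = 129.07 g/mol
n = 384.5 / 129.07 = 2.98 ≈ 3
Molecular formula = (C4H3NO4)×3 = C12H9N3O12

C12H9N3O12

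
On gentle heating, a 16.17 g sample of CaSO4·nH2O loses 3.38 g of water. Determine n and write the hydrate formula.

CaSO4·2H2O

Mass of anhydrous CaSO4 = 16.17 − 3.38 = 12.79 g
mol H2O = 3.38 / 18.02 = 0.1876
Molar mass of CaSO4 = 136.15 g/mol → mol CaSO4 = 12.79 / 136.15 = 0.09394
n = 0.1876 / 0.09394 = 2.00 ≈ 2 → CaSO4·2H2O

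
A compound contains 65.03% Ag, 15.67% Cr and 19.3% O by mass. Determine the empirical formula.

Ag2CrO4

Assume 100 g: 65.03 g Ag, 15.67 g Cr, 19.3 g O.
Ag: 65.03 g ÷ 107.87 g/mol = 0.6029 mol
Cr: 15.67 g ÷ 52.00 g/mol = 0.3013 mol
O: 19.3 g ÷ 16.00 g/mol = 1.206 mol
Ratios (÷ 0.3013): Ag 2.001, Cr 1.000, O 4.003
Ratio ≈ 2:1:4, so the empirical formula is Ag2CrO4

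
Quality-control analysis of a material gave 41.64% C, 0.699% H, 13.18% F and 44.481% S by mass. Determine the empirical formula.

C5HFS2

Assume 100 g: 41.64 g C, 0.699 g H, 13.18 g F, 44.481 g S.
C: 41.64 g ÷ 12.01 g/mol = 3.467 mol
H: 0.699 g ÷ 1.008 g/mol = 0.6935 mol
F: 13.18 g ÷ 19.00 g/mol = 0.6937 mol
S: 44.481 g ÷ 32.07 g/mol = 1.387 mol
Ratios (÷ 0.6935): C 5.000, H 1.000, F 1.000, S 2.000
≈ 5:1:1:2 → C5HFS2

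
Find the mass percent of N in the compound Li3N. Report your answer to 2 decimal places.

40.22%

Molar mass = 3(6.94) + 1(14.01) = 34.830 g/mol
Mass of N per mole = 1 × 14.01 = 14.010 g
% N = 14.010 / 34.830 × 100 = 40.22%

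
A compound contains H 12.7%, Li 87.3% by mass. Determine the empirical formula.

HLi

Assume 100 g: 12.7 g H, 87.3 g Li.
Moles — H: 12.7 / 1.008 = 12.6 mol; Li: 87.3 / 6.94 = 12.58 mol
Ratios (÷ 12.58): H 1.002, Li 1.000
≈ 1:1 → HLi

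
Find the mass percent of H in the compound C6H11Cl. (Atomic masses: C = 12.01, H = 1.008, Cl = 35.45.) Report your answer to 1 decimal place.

Molar mass = 6(12.01) + 11(1.008) + 1(35.45) = 118.598 g/mol
Mass of H per mole = 11 × 1.008 = 11.088 g
% H = 11.088 / 118.598 × 100 = 9.3%

9.3%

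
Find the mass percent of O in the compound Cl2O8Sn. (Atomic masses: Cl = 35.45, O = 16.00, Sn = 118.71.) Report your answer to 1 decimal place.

Molar mass = 2(35.45) + 8(16.00) + 1(118.71) = 317.610 g/mol
Mass of O per mole = 8 × 16.00 = 128.000 g
% O = 128.000 / 317.610 × 100 = 40.3%

40.3%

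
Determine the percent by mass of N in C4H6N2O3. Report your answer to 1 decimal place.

21.5%

Molar mass = 4(12.01) + 6(1.008) + 2(14.01) + 3(16.00) = 130.108 g/mol
Mass of N per mole = 2 × 14.01 = 28.020 g
% N = 28.020 / 130.108 × 100 = 21.5%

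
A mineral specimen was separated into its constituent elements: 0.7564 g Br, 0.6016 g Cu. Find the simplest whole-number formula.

Br: 0.7564 g ÷ 79.90 g/mol = 0.009467 mol
Cu: 0.6016 g ÷ 63.55 g/mol = 0.009467 mol
Smallest is Cu at 0.009467 mol; normalising gives Br 1.000, Cu 1.000
→ BrCu

BrCu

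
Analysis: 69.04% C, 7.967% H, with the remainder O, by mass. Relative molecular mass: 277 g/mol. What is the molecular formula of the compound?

C16H22O4

Assume 100 g: 69.04 g C, 7.967 g H, 22.993 g O.
C: 69.04 g ÷ 12.01 g/mol = 5.749 mol
H: 7.967 g ÷ 1.008 g/mol = 7.904 mol
O: 22.993 g ÷ 16.00 g/mol = 1.437 mol
Divide by the smallest (1.437 mol O): C 4.000, H 5.500, O 1.000
Scaling by 2: C 8.00, H 11.00, O 2.00 → C8H11O2
Empirical-formula mass = 139.17 g/mol
n = 277 / 139.17 = 1.99 ≈ 2
Molecular formula = (C8H11O2)×2 = C16H22O4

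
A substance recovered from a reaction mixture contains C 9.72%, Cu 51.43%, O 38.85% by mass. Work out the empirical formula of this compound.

CCuO3

Assume 100 g: 9.72 g C, 51.43 g Cu, 38.85 g O.
Moles — C: 9.72 / 12.01 = 0.8093 mol; Cu: 51.43 / 63.55 = 0.8093 mol; O: 38.85 / 16.00 = 2.428 mol
Divide by the smallest (0.8093 mol Cu): C 1.000, Cu 1.000, O 3.000
≈ 1:1:3 → CCuO3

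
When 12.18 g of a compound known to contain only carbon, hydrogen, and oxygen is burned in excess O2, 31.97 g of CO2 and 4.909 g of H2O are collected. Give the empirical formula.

C4H3O

mol C = 31.97 / 44.01 = 0.7264; mass C = 0.7264 × 12.01 = 8.724 g
mol H = 2 × (4.909 / 18.02) = 0.5448; mass H = 0.5448 × 1.008 = 0.5492 g
mass O = 12.18 − (9.274) = 2.906 g → mol O = 0.1817
Ratios (÷ 0.1817): C 3.999, H 2.999, O 1.000
≈ 4:3:1 → C4H3O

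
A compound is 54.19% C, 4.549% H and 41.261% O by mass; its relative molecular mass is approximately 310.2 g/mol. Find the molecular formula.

Assume 100 g: 54.19 g C, 4.549 g H, 41.261 g O.
C: 54.19 g ÷ 12.01 g/mol = 4.512 mol
H: 4.549 g ÷ 1.008 g/mol = 4.513 mol
O: 41.261 g ÷ 16.00 g/mol = 2.579 mol
Ratios (÷ 2.579): C 1.750, H 1.750, O 1.000
×4: C 7.00, H 7.00, O 4.00 → C7H7O4
Empirical-formula mass = 155.13 g/mol
n = 310.2 / 155.13 = 2.00 ≈ 2
Molecular formula = (C7H7O4)×2 = C14H14O8

C14H14O8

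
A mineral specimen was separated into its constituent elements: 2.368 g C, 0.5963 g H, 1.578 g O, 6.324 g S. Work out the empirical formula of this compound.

C2H6OS2

Moles — C: 2.368 / 12.01 = 0.1972 mol; H: 0.5963 / 1.008 = 0.5916 mol; O: 1.578 / 16.00 = 0.09863 mol; S: 6.324 / 32.07 = 0.1972 mol
Ratios (÷ 0.09863): C 1.999, H 5.998, O 1.000, S 1.999
≈ 2:6:1:2 → C2H6OS2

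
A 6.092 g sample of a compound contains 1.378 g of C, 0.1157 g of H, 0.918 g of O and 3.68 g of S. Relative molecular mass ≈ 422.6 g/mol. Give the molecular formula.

C8H8O4S8

n(C) = 1.378/12.01 = 0.1147, n(H) = 0.1157/1.008 = 0.1148, n(O) = 0.918/16.00 = 0.05738, n(S) = 3.68/32.07 = 0.1147
Smallest is O at 0.05738 mol; normalising gives C 2.000, H 2.001, O 1.000, S 2.000
→ C2H2OS2
Empirical-formula mass = 106.18 g/mol
n = 422.6 / 106.18 = 3.98 ≈ 4
Molecular formula = (C2H2OS2)×4 = C8H8O4S8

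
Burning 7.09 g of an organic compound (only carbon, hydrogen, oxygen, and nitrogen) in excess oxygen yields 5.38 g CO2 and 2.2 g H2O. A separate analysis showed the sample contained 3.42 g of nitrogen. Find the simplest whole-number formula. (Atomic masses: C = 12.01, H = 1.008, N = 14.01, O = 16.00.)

CH2N2O

mol C = 5.38 / 44.01 = 0.1222; mass C = 0.1222 × 12.01 = 1.468 g
mol H = 2 × (2.2 / 18.02) = 0.2442; mass H = 0.2442 × 1.008 = 0.2461 g
mol N = 3.42 / 14.01 = 0.2441
mass O = 7.09 − (5.134) = 1.956 g → mol O = 0.1222
Divide by the smallest (0.1222 mol O): C 1.000, H 1.998, N 1.997, O 1.000
→ CH2N2O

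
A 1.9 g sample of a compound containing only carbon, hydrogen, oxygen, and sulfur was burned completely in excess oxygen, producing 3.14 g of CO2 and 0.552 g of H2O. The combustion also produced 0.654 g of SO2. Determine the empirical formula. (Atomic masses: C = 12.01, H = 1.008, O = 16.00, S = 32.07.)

C7H6O4S

mol C = 3.14 / 44.01 = 0.07135; mass C = 0.07135 × 12.01 = 0.8569 g
mol H = 2 × (0.552 / 18.02) = 0.06127; mass H = 0.06127 × 1.008 = 0.06176 g
mol S = 0.654 / 64.07 = 0.01021; mass S = 0.3274 g
mass O = 1.9 − (1.246) = 0.6540 g → mol O = 0.04088
Smallest is S at 0.01021 mol; normalising gives C 6.990, H 6.002, O 4.004, S 1.000
→ C7H6O4S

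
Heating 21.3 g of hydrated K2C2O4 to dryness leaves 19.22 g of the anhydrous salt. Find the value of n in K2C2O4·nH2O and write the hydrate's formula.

Mass of water lost = 21.3 − 19.22 = 2.08 g → 2.08 / 18.02 = 0.1154 mol H2O
Molar mass of K2C2O4 = 166.22 g/mol → mol K2C2O4 = 19.22 / 166.22 = 0.1156
n = 0.1154 / 0.1156 = 1.00 ≈ 1 → K2C2O4·H2O

K2C2O4·H2O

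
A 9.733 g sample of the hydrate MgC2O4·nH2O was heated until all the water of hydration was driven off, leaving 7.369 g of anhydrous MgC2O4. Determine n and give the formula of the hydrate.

Mass of water lost = 9.733 − 7.369 = 2.364 g → 2.364 / 18.02 = 0.1312 mol H2O
Molar mass of MgC2O4 = 112.33 g/mol → mol MgC2O4 = 7.369 / 112.33 = 0.0656
n = 0.1312 / 0.0656 = 2.00 ≈ 2 → MgC2O4·2H2O

MgC2O4·2H2O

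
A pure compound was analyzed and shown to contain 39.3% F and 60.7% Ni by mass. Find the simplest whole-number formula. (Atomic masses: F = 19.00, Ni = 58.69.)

Assume 100 g: 39.3 g F, 60.7 g Ni.
n(F) = 39.3/19.00 = 2.068, n(Ni) = 60.7/58.69 = 1.034
Ratios (÷ 1.034): F 2.000, Ni 1.000
Ratio ≈ 2:1, so the empirical formula is F2Ni

F2Ni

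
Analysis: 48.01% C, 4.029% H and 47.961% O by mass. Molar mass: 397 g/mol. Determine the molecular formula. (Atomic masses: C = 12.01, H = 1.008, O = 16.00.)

Assume 100 g: 48.01 g C, 4.029 g H, 47.961 g O.
C: 48.01 g ÷ 12.01 g/mol = 3.998 mol
H: 4.029 g ÷ 1.008 g/mol = 3.997 mol
O: 47.961 g ÷ 16.00 g/mol = 2.998 mol
Divide by the smallest (2.998 mol O): C 1.334, H 1.333, O 1.000
Scaling by 3: C 4.00, H 4.00, O 3.00 → C4H4O3
Empirical-formula mass = 100.07 g/mol
n = 397 / 100.07 = 3.97 ≈ 4
Molecular formula = (C4H4O3)×4 = C16H16O12

C16H16O12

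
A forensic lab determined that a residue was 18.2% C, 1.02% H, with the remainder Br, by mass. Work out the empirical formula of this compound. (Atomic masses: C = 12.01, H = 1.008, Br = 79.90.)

Assume 100 g: 18.2 g C, 1.02 g H, 80.78 g Br.
Moles — C: 18.2 / 12.01 = 1.515 mol; H: 1.02 / 1.008 = 1.012 mol; Br: 80.78 / 79.90 = 1.011 mol
Smallest is Br at 1.011 mol; normalising gives C 1.499, H 1.001, Br 1.000
×2: C 3.00, H 2.00, Br 2.00 → C3H2Br2

C3H2Br2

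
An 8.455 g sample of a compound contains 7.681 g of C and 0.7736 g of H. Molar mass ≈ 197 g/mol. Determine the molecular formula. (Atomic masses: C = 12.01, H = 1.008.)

C15H18

C: 7.681 g ÷ 12.01 g/mol = 0.6396 mol
H: 0.7736 g ÷ 1.008 g/mol = 0.7675 mol
Divide by the smallest (0.6396 mol C): C 1.000, H 1.200
×5: C 5.00, H 6.00 → C5H6
Empirical-formula mass = 66.10 g/mol
n = 197 / 66.10 = 2.98 ≈ 3
Molecular formula = (C5H6)×3 = C15H18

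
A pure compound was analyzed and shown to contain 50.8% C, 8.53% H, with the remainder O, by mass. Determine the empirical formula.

Assume 100 g: 50.8 g C, 8.53 g H, 40.67 g O.
C: 50.8 g ÷ 12.01 g/mol = 4.23 mol
H: 8.53 g ÷ 1.008 g/mol = 8.462 mol
O: 40.67 g ÷ 16.00 g/mol = 2.542 mol
Smallest is O at 2.542 mol; normalising gives C 1.664, H 3.329, O 1.000
Multiply by 3: C 4.99, H 9.99, O 3.00 → C5H10O3

C5H10O3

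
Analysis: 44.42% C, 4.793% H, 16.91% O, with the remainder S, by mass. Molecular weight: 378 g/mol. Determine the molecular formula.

Assume 100 g: 44.42 g C, 4.793 g H, 16.91 g O, 33.877 g S.
n(C) = 44.42/12.01 = 3.699, n(H) = 4.793/1.008 = 4.755, n(O) = 16.91/16.00 = 1.057, n(S) = 33.877/32.07 = 1.056
Ratios (÷ 1.056): C 3.501, H 4.501, O 1.001, S 1.000
Scaling by 2: C 7.00, H 9.00, O 2.00, S 2.00 → C7H9O2S2
Empirical-formula mass = 189.28 g/mol
n = 378 / 189.28 = 2.00 ≈ 2
Molecular formula = (C7H9O2S2)×2 = C14H18O4S4

C14H18O4S4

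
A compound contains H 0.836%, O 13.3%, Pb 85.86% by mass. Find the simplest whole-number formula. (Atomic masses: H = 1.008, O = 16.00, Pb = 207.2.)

H2O2Pb

Assume 100 g: 0.836 g H, 13.3 g O, 85.86 g Pb.
n(H) = 0.836/1.008 = 0.8294, n(O) = 13.3/16.00 = 0.8313, n(Pb) = 85.86/207.2 = 0.4144
Ratios (÷ 0.4144): H 2.001, O 2.006, Pb 1.000
→ H2O2Pb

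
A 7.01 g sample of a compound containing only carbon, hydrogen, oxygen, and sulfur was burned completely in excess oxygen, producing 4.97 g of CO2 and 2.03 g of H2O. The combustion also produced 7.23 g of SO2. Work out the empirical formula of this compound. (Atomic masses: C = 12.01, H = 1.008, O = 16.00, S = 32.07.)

CH2OS

mol C = 4.97 / 44.01 = 0.1129; mass C = 0.1129 × 12.01 = 1.356 g
mol H = 2 × (2.03 / 18.02) = 0.2253; mass H = 0.2253 × 1.008 = 0.2271 g
mol S = 7.23 / 64.07 = 0.1128; mass S = 3.619 g
mass O = 7.01 − (5.202) = 1.808 g → mol O = 0.1130
Smallest is S at 0.1128 mol; normalising gives C 1.001, H 1.997, O 1.001, S 1.000
→ CH2OS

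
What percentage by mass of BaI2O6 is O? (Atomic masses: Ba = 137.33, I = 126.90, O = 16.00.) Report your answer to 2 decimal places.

19.71%

Molar mass = 1(137.33) + 2(126.90) + 6(16.00) = 487.130 g/mol
Mass of O per mole = 6 × 16.00 = 96.000 g
% O = 96.000 / 487.130 × 100 = 19.71%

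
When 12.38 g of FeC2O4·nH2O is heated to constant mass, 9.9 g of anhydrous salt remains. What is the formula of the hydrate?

Mass of water lost = 12.38 − 9.9 = 2.48 g → 2.48 / 18.02 = 0.1376 mol H2O
Molar mass of FeC2O4 = 143.87 g/mol → mol FeC2O4 = 9.9 / 143.87 = 0.06881
n = 0.1376 / 0.06881 = 2.00 ≈ 2 → FeC2O4·2H2O

FeC2O4·2H2O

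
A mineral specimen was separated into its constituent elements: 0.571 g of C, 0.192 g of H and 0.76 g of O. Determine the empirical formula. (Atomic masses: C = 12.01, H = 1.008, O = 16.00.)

CH4O

Moles — C: 0.571 / 12.01 = 0.04754 mol; H: 0.192 / 1.008 = 0.1905 mol; O: 0.76 / 16.00 = 0.0475 mol
Divide by the smallest (0.0475 mol O): C 1.001, H 4.010, O 1.000
Ratio ≈ 1:4:1, so the empirical formula is CH4O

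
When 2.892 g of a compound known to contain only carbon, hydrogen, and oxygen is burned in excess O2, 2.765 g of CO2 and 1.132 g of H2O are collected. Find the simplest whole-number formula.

mol C = 2.765 / 44.01 = 0.06283; mass C = 0.06283 × 12.01 = 0.7545 g
mol H = 2 × (1.132 / 18.02) = 0.1256; mass H = 0.1256 × 1.008 = 0.1266 g
mass O = 2.892 − (0.8812) = 2.011 g → mol O = 0.1257
Divide by the smallest (0.06283 mol C): C 1.000, H 2.000, O 2.000
Ratio ≈ 1:2:2, so the empirical formula is CH2O2

CH2O2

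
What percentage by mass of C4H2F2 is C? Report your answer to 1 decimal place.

54.6%

Molar mass = 4(12.01) + 2(1.008) + 2(19.00) = 88.056 g/mol
Mass of C per mole = 4 × 12.01 = 48.040 g
% C = 48.040 / 88.056 × 100 = 54.6%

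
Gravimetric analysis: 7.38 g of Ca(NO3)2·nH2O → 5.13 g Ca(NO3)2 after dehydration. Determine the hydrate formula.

Mass of water lost = 7.38 − 5.13 = 2.25 g → 2.25 / 18.02 = 0.1249 mol H2O
Molar mass of Ca(NO3)2 = 164.10 g/mol → mol Ca(NO3)2 = 5.13 / 164.10 = 0.03126
n = 0.1249 / 0.03126 = 3.99 ≈ 4 → Ca(NO3)2·4H2O

Ca(NO3)2·4H2O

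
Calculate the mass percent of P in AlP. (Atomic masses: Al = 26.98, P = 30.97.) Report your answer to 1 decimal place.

53.4%

Molar mass = 1(26.98) + 1(30.97) = 57.950 g/mol
Mass of P per mole = 1 × 30.97 = 30.970 g
% P = 30.970 / 57.950 × 100 = 53.4%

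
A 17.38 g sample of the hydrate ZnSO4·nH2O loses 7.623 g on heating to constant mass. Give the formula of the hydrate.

Mass of anhydrous ZnSO4 = 17.38 − 7.623 = 9.757 g
mol H2O = 7.623 / 18.02 = 0.423
Molar mass of ZnSO4 = 161.45 g/mol → mol ZnSO4 = 9.757 / 161.45 = 0.06043
n = 0.423 / 0.06043 = 7.00 ≈ 7 → ZnSO4·7H2O

ZnSO4·7H2O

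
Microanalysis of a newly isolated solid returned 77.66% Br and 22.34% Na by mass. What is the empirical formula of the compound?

Assume 100 g: 77.66 g Br, 22.34 g Na.
Br: 77.66 g ÷ 79.90 g/mol = 0.972 mol
Na: 22.34 g ÷ 22.99 g/mol = 0.9717 mol
Smallest is Na at 0.9717 mol; normalising gives Br 1.000, Na 1.000
→ BrNa

BrNa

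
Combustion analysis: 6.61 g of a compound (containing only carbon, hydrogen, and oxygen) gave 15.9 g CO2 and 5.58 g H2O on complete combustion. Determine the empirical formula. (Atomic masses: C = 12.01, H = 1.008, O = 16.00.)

mol C = 15.9 / 44.01 = 0.3613; mass C = 0.3613 × 12.01 = 4.339 g
mol H = 2 × (5.58 / 18.02) = 0.6193; mass H = 0.6193 × 1.008 = 0.6243 g
mass O = 6.61 − (4.963) = 1.647 g → mol O = 0.1029
Ratios (÷ 0.1029): C 3.510, H 6.017, O 1.000
×2: C 7.02, H 12.03, O 2.00 → C7H12O2

C7H12O2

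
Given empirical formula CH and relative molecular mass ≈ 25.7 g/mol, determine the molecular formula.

C2H2

Empirical-formula mass = 13.02 g/mol
n = 25.7 / 13.02 = 1.97 ≈ 2
Molecular formula = (CH)2 = C2H2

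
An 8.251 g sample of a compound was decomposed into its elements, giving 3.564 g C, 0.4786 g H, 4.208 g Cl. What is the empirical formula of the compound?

n(C) = 3.564/12.01 = 0.2968, n(H) = 0.4786/1.008 = 0.4748, n(Cl) = 4.208/35.45 = 0.1187
Smallest is Cl at 0.1187 mol; normalising gives C 2.500, H 4.000, Cl 1.000
×2: C 5.00, H 8.00, Cl 2.00 → C5H8Cl2

C5H8Cl2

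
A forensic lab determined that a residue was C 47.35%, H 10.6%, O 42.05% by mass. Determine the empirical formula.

C3H8O2

Assume 100 g: 47.35 g C, 10.6 g H, 42.05 g O.
C: 47.35 g ÷ 12.01 g/mol = 3.943 mol
H: 10.6 g ÷ 1.008 g/mol = 10.52 mol
O: 42.05 g ÷ 16.00 g/mol = 2.628 mol
Divide by the smallest (2.628 mol O): C 1.500, H 4.001, O 1.000
×2: C 3.00, H 8.00, O 2.00 → C3H8O2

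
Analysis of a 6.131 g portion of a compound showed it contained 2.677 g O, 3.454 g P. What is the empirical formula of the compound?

O3P2

n(O) = 2.677/16.00 = 0.1673, n(P) = 3.454/30.97 = 0.1115
Divide by the smallest (0.1115 mol P): O 1.500, P 1.000
Multiply by 2: O 3.00, P 2.00 → O3P2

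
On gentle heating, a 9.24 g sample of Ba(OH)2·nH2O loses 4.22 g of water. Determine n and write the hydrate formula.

Ba(OH)2·8H2O

Mass of anhydrous Ba(OH)2 = 9.24 − 4.22 = 5.02 g
mol H2O = 4.22 / 18.02 = 0.2342
Molar mass of Ba(OH)2 = 171.35 g/mol → mol Ba(OH)2 = 5.02 / 171.35 = 0.0293
n = 0.2342 / 0.0293 = 7.99 ≈ 8 → Ba(OH)2·8H2O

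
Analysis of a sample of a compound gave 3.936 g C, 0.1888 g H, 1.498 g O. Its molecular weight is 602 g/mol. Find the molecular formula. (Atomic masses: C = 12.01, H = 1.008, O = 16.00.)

Moles — C: 3.936 / 12.01 = 0.3277 mol; H: 0.1888 / 1.008 = 0.1873 mol; O: 1.498 / 16.00 = 0.09362 mol
Smallest is O at 0.09362 mol; normalising gives C 3.500, H 2.001, O 1.000
Scaling by 2: C 7.00, H 4.00, O 2.00 → C7H4O2
Empirical-formula mass = 120.10 g/mol
n = 602 / 120.10 = 5.01 ≈ 5
Molecular formula = (C7H4O2)×5 = C35H20O10

C35H20O10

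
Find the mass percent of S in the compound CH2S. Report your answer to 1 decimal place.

Molar mass = 1(12.01) + 2(1.008) + 1(32.07) = 46.096 g/mol
Mass of S per mole = 1 × 32.07 = 32.070 g
% S = 32.070 / 46.096 × 100 = 69.6%

69.6%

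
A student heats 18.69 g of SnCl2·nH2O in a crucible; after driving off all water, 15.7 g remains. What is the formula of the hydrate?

Mass of water lost = 18.69 − 15.7 = 2.99 g → 2.99 / 18.02 = 0.1659 mol H2O
Molar mass of SnCl2 = 189.61 g/mol → mol SnCl2 = 15.7 / 189.61 = 0.0828
n = 0.1659 / 0.0828 = 2.00 ≈ 2 → SnCl2·2H2O

SnCl2·2H2O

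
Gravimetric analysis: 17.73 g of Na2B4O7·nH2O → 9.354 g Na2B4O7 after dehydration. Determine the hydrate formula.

Mass of water lost = 17.73 − 9.354 = 8.376 g → 8.376 / 18.02 = 0.4648 mol H2O
Molar mass of Na2B4O7 = 201.22 g/mol → mol Na2B4O7 = 9.354 / 201.22 = 0.04649
n = 0.4648 / 0.04649 = 10.00 ≈ 10 → Na2B4O7·10H2O

Na2B4O7·10H2O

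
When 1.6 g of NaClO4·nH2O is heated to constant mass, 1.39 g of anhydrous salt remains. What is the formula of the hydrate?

Mass of water lost = 1.6 − 1.39 = 0.21 g → 0.21 / 18.02 = 0.01165 mol H2O
Molar mass of NaClO4 = 122.44 g/mol → mol NaClO4 = 1.39 / 122.44 = 0.01135
n = 0.01165 / 0.01135 = 1.03 ≈ 1 → NaClO4·H2O

NaClO4·H2O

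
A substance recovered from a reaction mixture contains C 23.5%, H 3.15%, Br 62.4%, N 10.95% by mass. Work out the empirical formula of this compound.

Assume 100 g: 23.5 g C, 3.15 g H, 62.4 g Br, 10.95 g N.
Moles — C: 23.5 / 12.01 = 1.957 mol; H: 3.15 / 1.008 = 3.125 mol; Br: 62.4 / 79.90 = 0.781 mol; N: 10.95 / 14.01 = 0.7816 mol
Divide by the smallest (0.781 mol Br): C 2.505, H 4.001, Br 1.000, N 1.001
Scaling by 2: C 5.01, H 8.00, Br 2.00, N 2.00 → C5H8Br2N2

C5H8Br2N2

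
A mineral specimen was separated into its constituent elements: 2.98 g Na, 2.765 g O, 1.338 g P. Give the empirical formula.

n(Na) = 2.98/22.99 = 0.1296, n(O) = 2.765/16.00 = 0.1728, n(P) = 1.338/30.97 = 0.0432
Divide by the smallest (0.0432 mol P): Na 3.000, O 4.000, P 1.000
Ratio ≈ 3:4:1, so the empirical formula is Na3O4P

Na3O4P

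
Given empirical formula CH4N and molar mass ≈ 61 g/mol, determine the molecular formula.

Empirical-formula mass = 30.05 g/mol
n = 61 / 30.05 = 2.03 ≈ 2
Molecular formula = (CH4N)2 = C2H8N2

C2H8N2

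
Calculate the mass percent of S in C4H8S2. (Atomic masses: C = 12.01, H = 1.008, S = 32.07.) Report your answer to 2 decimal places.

53.34%

Molar mass = 4(12.01) + 8(1.008) + 2(32.07) = 120.244 g/mol
Mass of S per mole = 2 × 32.07 = 64.140 g
% S = 64.140 / 120.244 × 100 = 53.34%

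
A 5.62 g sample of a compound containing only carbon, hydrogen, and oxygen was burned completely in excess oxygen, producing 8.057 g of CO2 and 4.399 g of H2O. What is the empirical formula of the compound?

mol C = 8.057 / 44.01 = 0.1831; mass C = 0.1831 × 12.01 = 2.199 g
mol H = 2 × (4.399 / 18.02) = 0.4882; mass H = 0.4882 × 1.008 = 0.4921 g
mass O = 5.62 − (2.691) = 2.929 g → mol O = 0.1831
Smallest is C at 0.1831 mol; normalising gives C 1.000, H 2.667, O 1.000
Multiply by 3: C 3.00, H 8.00, O 3.00 → C3H8O3

C3H8O3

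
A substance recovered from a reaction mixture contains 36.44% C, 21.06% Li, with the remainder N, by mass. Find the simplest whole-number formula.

CLiN

Assume 100 g: 36.44 g C, 21.06 g Li, 42.5 g N.
C: 36.44 g ÷ 12.01 g/mol = 3.034 mol
Li: 21.06 g ÷ 6.94 g/mol = 3.035 mol
N: 42.5 g ÷ 14.01 g/mol = 3.034 mol
Divide by the smallest (3.034 mol N): C 1.000, Li 1.000, N 1.000
≈ 1:1:1 → CLiN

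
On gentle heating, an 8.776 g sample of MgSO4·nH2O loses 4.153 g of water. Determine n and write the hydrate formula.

Mass of anhydrous MgSO4 = 8.776 − 4.153 = 4.623 g
mol H2O = 4.153 / 18.02 = 0.2305
Molar mass of MgSO4 = 120.38 g/mol → mol MgSO4 = 4.623 / 120.38 = 0.0384
n = 0.2305 / 0.0384 = 6.00 ≈ 6 → MgSO4·6H2O

MgSO4·6H2O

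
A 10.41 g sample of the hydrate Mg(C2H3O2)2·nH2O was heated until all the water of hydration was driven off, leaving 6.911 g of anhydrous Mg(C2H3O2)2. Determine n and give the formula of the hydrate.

Mg(C2H3O2)2·4H2O

Mass of water lost = 10.41 − 6.911 = 3.499 g → 3.499 / 18.02 = 0.1942 mol H2O
Molar mass of Mg(C2H3O2)2 = 142.40 g/mol → mol Mg(C2H3O2)2 = 6.911 / 142.40 = 0.04853
n = 0.1942 / 0.04853 = 4.00 ≈ 4 → Mg(C2H3O2)2·4H2O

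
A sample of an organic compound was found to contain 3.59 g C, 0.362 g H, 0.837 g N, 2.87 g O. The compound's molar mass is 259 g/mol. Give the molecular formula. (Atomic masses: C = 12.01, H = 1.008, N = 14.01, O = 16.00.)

C10H12N2O6

n(C) = 3.59/12.01 = 0.2989, n(H) = 0.362/1.008 = 0.3591, n(N) = 0.837/14.01 = 0.05974, n(O) = 2.87/16.00 = 0.1794
Smallest is N at 0.05974 mol; normalising gives C 5.003, H 6.011, N 1.000, O 3.002
≈ 5:6:1:3 → C5H6NO3
Empirical-formula mass = 128.11 g/mol
n = 259 / 128.11 = 2.02 ≈ 2
Molecular formula = (C5H6NO3)×2 = C10H12N2O6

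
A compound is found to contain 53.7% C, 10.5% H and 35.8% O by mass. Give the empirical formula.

C6H14O3

Assume 100 g: 53.7 g C, 10.5 g H, 35.8 g O.
Moles — C: 53.7 / 12.01 = 4.471 mol; H: 10.5 / 1.008 = 10.42 mol; O: 35.8 / 16.00 = 2.237 mol
Divide by the smallest (2.237 mol O): C 1.998, H 4.655, O 1.000
×3: C 6.00, H 13.97, O 3.00 → C6H14O3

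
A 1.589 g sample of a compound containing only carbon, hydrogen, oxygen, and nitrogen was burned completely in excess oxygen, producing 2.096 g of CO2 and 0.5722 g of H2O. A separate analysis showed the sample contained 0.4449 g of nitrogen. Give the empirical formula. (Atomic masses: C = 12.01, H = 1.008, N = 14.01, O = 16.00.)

C3H4N2O2

mol C = 2.096 / 44.01 = 0.04763; mass C = 0.04763 × 12.01 = 0.5720 g
mol H = 2 × (0.5722 / 18.02) = 0.06351; mass H = 0.06351 × 1.008 = 0.06402 g
mol N = 0.4449 / 14.01 = 0.03176
mass O = 1.589 − (1.081) = 0.5081 g → mol O = 0.03176
Divide by the smallest (0.03176 mol N): C 1.500, H 2.000, N 1.000, O 1.000
×2: C 3.00, H 4.00, N 2.00, O 2.00 → C3H4N2O2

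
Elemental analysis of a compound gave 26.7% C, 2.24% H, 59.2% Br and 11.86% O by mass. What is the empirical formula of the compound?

Assume 100 g: 26.7 g C, 2.24 g H, 59.2 g Br, 11.86 g O.
C: 26.7 g ÷ 12.01 g/mol = 2.223 mol
H: 2.24 g ÷ 1.008 g/mol = 2.222 mol
Br: 59.2 g ÷ 79.90 g/mol = 0.7409 mol
O: 11.86 g ÷ 16.00 g/mol = 0.7412 mol
Ratios (÷ 0.7409): C 3.000, H 2.999, Br 1.000, O 1.000
Ratio ≈ 3:3:1:1, so the empirical formula is C3H3BrO

C3H3BrO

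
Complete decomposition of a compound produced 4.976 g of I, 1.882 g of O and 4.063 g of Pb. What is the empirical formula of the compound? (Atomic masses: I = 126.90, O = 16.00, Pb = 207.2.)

I2O6Pb

Moles — I: 4.976 / 126.90 = 0.03921 mol; O: 1.882 / 16.00 = 0.1176 mol; Pb: 4.063 / 207.2 = 0.01961 mol
Divide by the smallest (0.01961 mol Pb): I 2.000, O 5.998, Pb 1.000
→ I2O6Pb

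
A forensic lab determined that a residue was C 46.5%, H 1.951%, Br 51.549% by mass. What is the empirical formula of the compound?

C6H3Br

Assume 100 g: 46.5 g C, 1.951 g H, 51.549 g Br.
Moles — C: 46.5 / 12.01 = 3.872 mol; H: 1.951 / 1.008 = 1.936 mol; Br: 51.549 / 79.90 = 0.6452 mol
Smallest is Br at 0.6452 mol; normalising gives C 6.001, H 3.000, Br 1.000
≈ 6:3:1 → C6H3Br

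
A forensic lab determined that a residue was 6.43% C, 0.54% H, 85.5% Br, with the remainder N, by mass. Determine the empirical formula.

Assume 100 g: 6.43 g C, 0.54 g H, 85.5 g Br, 7.53 g N.
C: 6.43 g ÷ 12.01 g/mol = 0.5354 mol
H: 0.54 g ÷ 1.008 g/mol = 0.5357 mol
Br: 85.5 g ÷ 79.90 g/mol = 1.07 mol
N: 7.53 g ÷ 14.01 g/mol = 0.5375 mol
Divide by the smallest (0.5354 mol C): C 1.000, H 1.001, Br 1.999, N 1.004
Ratio ≈ 1:1:2:1, so the empirical formula is CHBr2N

CHBr2N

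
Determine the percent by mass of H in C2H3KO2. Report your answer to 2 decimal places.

Molar mass = 2(12.01) + 3(1.008) + 1(39.10) + 2(16.00) = 98.144 g/mol
Mass of H per mole = 3 × 1.008 = 3.024 g
% H = 3.024 / 98.144 × 100 = 3.08%

3.08%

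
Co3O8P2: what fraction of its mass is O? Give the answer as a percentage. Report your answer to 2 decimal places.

34.90%

Molar mass = 3(58.93) + 8(16.00) + 2(30.97) = 366.730 g/mol
Mass of O per mole = 8 × 16.00 = 128.000 g
% O = 128.000 / 366.730 × 100 = 34.90%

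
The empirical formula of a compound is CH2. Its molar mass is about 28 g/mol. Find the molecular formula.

Empirical-formula mass = 14.03 g/mol
n = 28 / 14.03 = 2.00 ≈ 2
Molecular formula = (CH2)2 = C2H4

C2H4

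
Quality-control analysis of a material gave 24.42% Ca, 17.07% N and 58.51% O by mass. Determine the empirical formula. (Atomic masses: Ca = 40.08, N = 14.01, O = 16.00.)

CaN2O6

Assume 100 g: 24.42 g Ca, 17.07 g N, 58.51 g O.
Moles — Ca: 24.42 / 40.08 = 0.6093 mol; N: 17.07 / 14.01 = 1.218 mol; O: 58.51 / 16.00 = 3.657 mol
Ratios (÷ 0.6093): Ca 1.000, N 2.000, O 6.002
Ratio ≈ 1:2:6, so the empirical formula is CaN2O6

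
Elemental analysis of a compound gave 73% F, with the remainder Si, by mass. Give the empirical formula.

Assume 100 g: 73 g F, 27 g Si.
F: 73 g ÷ 19.00 g/mol = 3.842 mol
Si: 27 g ÷ 28.09 g/mol = 0.9612 mol
Divide by the smallest (0.9612 mol Si): F 3.997, Si 1.000
→ F4Si

F4Si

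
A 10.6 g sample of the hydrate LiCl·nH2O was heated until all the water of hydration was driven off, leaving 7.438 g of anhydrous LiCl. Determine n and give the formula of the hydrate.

Mass of water lost = 10.6 − 7.438 = 3.162 g → 3.162 / 18.02 = 0.1755 mol H2O
Molar mass of LiCl = 42.39 g/mol → mol LiCl = 7.438 / 42.39 = 0.1755
n = 0.1755 / 0.1755 = 1.00 ≈ 1 → LiCl·H2O

LiCl·H2O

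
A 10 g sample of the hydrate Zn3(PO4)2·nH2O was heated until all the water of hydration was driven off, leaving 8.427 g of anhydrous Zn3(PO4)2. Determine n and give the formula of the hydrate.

Mass of water lost = 10 − 8.427 = 1.573 g → 1.573 / 18.02 = 0.08729 mol H2O
Molar mass of Zn3(PO4)2 = 386.08 g/mol → mol Zn3(PO4)2 = 8.427 / 386.08 = 0.02183
n = 0.08729 / 0.02183 = 4.00 ≈ 4 → Zn3(PO4)2·4H2O

Zn3(PO4)2·4H2O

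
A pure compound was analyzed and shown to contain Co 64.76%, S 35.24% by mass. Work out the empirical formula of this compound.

Assume 100 g: 64.76 g Co, 35.24 g S.
Co: 64.76 g ÷ 58.93 g/mol = 1.099 mol
S: 35.24 g ÷ 32.07 g/mol = 1.099 mol
Ratios (÷ 1.099): Co 1.000, S 1.000
≈ 1:1 → CoS

CoS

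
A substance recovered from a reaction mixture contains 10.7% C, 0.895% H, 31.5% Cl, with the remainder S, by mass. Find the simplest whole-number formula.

CHClS2

Assume 100 g: 10.7 g C, 0.895 g H, 31.5 g Cl, 56.91 g S.
Moles — C: 10.7 / 12.01 = 0.8909 mol; H: 0.895 / 1.008 = 0.8879 mol; Cl: 31.5 / 35.45 = 0.8886 mol; S: 56.91 / 32.07 = 1.775 mol
Ratios (÷ 0.8879): C 1.003, H 1.000, Cl 1.001, S 1.999
→ CHClS2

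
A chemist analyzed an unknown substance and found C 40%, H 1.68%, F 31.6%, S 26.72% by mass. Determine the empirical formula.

Assume 100 g: 40 g C, 1.68 g H, 31.6 g F, 26.72 g S.
Moles — C: 40 / 12.01 = 3.331 mol; H: 1.68 / 1.008 = 1.667 mol; F: 31.6 / 19.00 = 1.663 mol; S: 26.72 / 32.07 = 0.8332 mol
Ratios (÷ 0.8332): C 3.997, H 2.000, F 1.996, S 1.000
≈ 4:2:2:1 → C4H2F2S

C4H2F2S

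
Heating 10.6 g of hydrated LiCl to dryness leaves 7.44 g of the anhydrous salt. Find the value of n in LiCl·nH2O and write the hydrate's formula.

LiCl·H2O

Mass of water lost = 10.6 − 7.44 = 3.16 g → 3.16 / 18.02 = 0.1754 mol H2O
Molar mass of LiCl = 42.39 g/mol → mol LiCl = 7.44 / 42.39 = 0.1755
n = 0.1754 / 0.1755 = 1.00 ≈ 1 → LiCl·H2O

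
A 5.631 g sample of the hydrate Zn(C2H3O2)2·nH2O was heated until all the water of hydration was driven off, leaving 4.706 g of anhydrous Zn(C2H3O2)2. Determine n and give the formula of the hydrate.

Zn(C2H3O2)2·2H2O

Mass of water lost = 5.631 − 4.706 = 0.925 g → 0.925 / 18.02 = 0.05133 mol H2O
Molar mass of Zn(C2H3O2)2 = 183.47 g/mol → mol Zn(C2H3O2)2 = 4.706 / 183.47 = 0.02565
n = 0.05133 / 0.02565 = 2.00 ≈ 2 → Zn(C2H3O2)2·2H2O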